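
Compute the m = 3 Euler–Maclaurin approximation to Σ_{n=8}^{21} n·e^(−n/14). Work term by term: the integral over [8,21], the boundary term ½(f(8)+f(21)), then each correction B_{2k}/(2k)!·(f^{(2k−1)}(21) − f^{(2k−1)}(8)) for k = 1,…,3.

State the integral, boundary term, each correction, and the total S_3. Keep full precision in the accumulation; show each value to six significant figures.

The integral term ∫_8^21 x·e^(−x/14) dx = 64.5994.
½[f(8) + f(21)] = ½[4.51774 + 4.68573] = 4.60174.
Integral + boundary = 69.2011.
Order-1 term: 1/12 · (-0.111565 − 0.242022) = -0.0294656.
After k=1: 69.1717.
Order-2 term: −1/720 · (0.00170763 − 0.00699724) = 7.34668e-06.
After k=2: 69.1717.
Order-3 term: 1/30240 · (2.03289e-05 − 6.51003e-05) = -1.48054e-09.

S_3 ≈ 69.1717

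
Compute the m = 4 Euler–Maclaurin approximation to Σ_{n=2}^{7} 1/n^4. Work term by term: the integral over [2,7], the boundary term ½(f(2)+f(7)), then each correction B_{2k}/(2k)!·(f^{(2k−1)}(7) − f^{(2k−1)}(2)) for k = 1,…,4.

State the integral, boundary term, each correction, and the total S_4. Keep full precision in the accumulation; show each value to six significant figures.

∫_2^7 1/x^4 dx evaluates to 0.0406948.
Endpoint term: (f(2) + f(7))/2 = (0.0625000 + 0.000416493)/2 = 0.0314582.
So far: 0.0721531.
k=1: B_{2}/(2)! × [f^{(1)}(7) − f^{(1)}(2)] = 1/12 × (-0.000237996 − (-0.125000)) = 0.0103968.
Partial sum through k=1: 0.0825499.
k=2: B_{4}/(4)! × [f^{(3)}(7) − f^{(3)}(2)] = −1/720 × (-0.000145712 − (-0.937500)) = -0.00130188.
Partial sum through k=2: 0.0812480.
k=3: B_{6}/(6)! × [f^{(5)}(7) − f^{(5)}(2)] = 1/30240 × (-0.000166528 − (-13.1250)) = 0.000434022.
Partial sum through k=3: 0.0816821.
k=4: B_{8}/(8)! × [f^{(7)}(7) − f^{(7)}(2)] = −1/1209600 × (-0.000305868 − (-295.312)) = -0.000244140.

S_4 ≈ 0.0814379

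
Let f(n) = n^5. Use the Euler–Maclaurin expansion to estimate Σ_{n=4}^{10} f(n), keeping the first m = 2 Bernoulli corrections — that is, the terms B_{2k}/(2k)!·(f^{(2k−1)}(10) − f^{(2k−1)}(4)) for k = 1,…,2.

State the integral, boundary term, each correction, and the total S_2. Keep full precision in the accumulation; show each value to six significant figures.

∫_4^10 x^5 dx evaluates to 165984.
Boundary: ½(f(4) + f(10)) = ½(1024.00 + 100000) = 50512.0.
Integral + boundary = 216496.
Order-1 term: 1/12 · (50000.0 − 1280.00) = 4060.00.
Running total after k=1: 220556.
Order-2 term: −1/720 · (6000.00 − 960.000) = -7.00000.

S_2 ≈ 220549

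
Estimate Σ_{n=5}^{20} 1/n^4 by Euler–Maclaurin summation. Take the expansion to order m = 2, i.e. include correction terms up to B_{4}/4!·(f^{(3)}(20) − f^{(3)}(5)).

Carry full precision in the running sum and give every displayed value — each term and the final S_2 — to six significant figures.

The integral term ∫_5^20 1/x^4 dx = 0.00262500.
Boundary: ½(f(5) + f(20)) = ½(0.00160000 + 6.25000e-06) = 0.000803125.
Integral + boundary = 0.00342813.
k=1: B_{2}/(2)! × [f^{(1)}(20) − f^{(1)}(5)] = 1/12 × (-1.25000e-06 − (-0.00128000)) = 0.000106562.
Partial sum through k=1: 0.00353469.
k=2: B_{4}/(4)! × [f^{(3)}(20) − f^{(3)}(5)] = −1/720 × (-9.37500e-08 − (-0.00153600)) = -2.13320e-06.

S_2 ≈ 0.00353255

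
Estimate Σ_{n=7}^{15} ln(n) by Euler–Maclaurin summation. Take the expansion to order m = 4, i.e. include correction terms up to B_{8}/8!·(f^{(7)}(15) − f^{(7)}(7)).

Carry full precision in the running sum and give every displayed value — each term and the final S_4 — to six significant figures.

∫_7^15 ln(x) dx evaluates to 18.9994.
Endpoint term: (f(7) + f(15))/2 = (1.94591 + 2.70805)/2 = 2.32698.
So far: 21.3264.
k=1: B_{2}/(2)! × [f^{(1)}(15) − f^{(1)}(7)] = 1/12 × (0.0666667 − 0.142857) = -0.00634921.
Partial sum through k=1: 21.3200.
k=2: B_{4}/(4)! × [f^{(3)}(15) − f^{(3)}(7)] = −1/720 × (0.000592593 − 0.00583090) = 7.27543e-06.
Partial sum through k=2: 21.3200.
k=3: B_{6}/(6)! × [f^{(5)}(15) − f^{(5)}(7)] = 1/30240 × (3.16049e-05 − 0.00142798) = -4.61763e-08.
Partial sum through k=3: 21.3200.
k=4: B_{8}/(8)! × [f^{(7)}(15) − f^{(7)}(7)] = −1/1209600 × (4.21399e-06 − 0.000874271) = 7.19293e-10.

S_4 ≈ 21.3200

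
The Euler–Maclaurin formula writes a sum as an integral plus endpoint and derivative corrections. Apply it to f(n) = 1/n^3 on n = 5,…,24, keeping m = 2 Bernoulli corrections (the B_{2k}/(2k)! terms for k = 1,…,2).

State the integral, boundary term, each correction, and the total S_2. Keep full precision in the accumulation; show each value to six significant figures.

S_2 ≈ 0.0235620

Integral: ∫_5^24 1/x^3 dx = 0.0191319.
Boundary: ½(f(5) + f(24)) = ½(0.00800000 + 7.23380e-05) = 0.00403617.
So far: 0.0231681.
k=1: B_{2}/(2)! × [f^{(1)}(24) − f^{(1)}(5)] = 1/12 × (-9.04225e-06 − (-0.00480000)) = 0.000399246.
Running total after k=1: 0.0235674.
k=2: B_{4}/(4)! × [f^{(3)}(24) − f^{(3)}(5)] = −1/720 × (-3.13967e-07 − (-0.00384000)) = -5.33290e-06.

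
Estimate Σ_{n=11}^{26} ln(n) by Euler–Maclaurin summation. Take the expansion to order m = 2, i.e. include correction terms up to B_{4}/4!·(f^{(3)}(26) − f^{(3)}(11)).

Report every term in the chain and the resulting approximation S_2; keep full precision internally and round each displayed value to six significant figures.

S_2 ≈ 46.1573

The integral term ∫_11^26 ln(x) dx = 43.3337.
Boundary: ½(f(11) + f(26)) = ½(2.39790 + 3.25810) = 2.82800.
Integral + boundary = 46.1617.
Correction k=1: B_{2}/2! · (f^{(1)}(26) − f^{(1)}(11)) = 1/12 · (0.0384615 − 0.0909091) = -0.00437063.
After k=1: 46.1573.
Correction k=2: B_{4}/4! · (f^{(3)}(26) − f^{(3)}(11)) = −1/720 · (0.000113792 − 0.00150263) = 1.92894e-06.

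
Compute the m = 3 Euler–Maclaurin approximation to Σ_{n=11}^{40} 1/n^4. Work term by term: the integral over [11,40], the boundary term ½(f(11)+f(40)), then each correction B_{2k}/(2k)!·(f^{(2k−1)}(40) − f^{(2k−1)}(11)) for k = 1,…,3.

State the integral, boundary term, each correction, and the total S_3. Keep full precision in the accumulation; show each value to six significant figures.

The integral term ∫_11^40 1/x^4 dx = 0.000245230.
Boundary: ½(f(11) + f(40)) = ½(6.83013e-05 + 3.90625e-07) = 3.43460e-05.
Integral + boundary = 0.000279576.
k=1: B_{2}/(2)! × [f^{(1)}(40) − f^{(1)}(11)] = 1/12 × (-3.90625e-08 − (-2.48369e-05)) = 2.06648e-06.
Partial sum through k=1: 0.000281642.
k=2: B_{4}/(4)! × [f^{(3)}(40) − f^{(3)}(11)] = −1/720 × (-7.32422e-10 − (-6.15790e-06)) = -8.55162e-09.
Partial sum through k=2: 0.000281634.
k=3: B_{6}/(6)! × [f^{(5)}(40) − f^{(5)}(11)] = 1/30240 × (-2.56348e-11 − (-2.84994e-06)) = 9.42431e-11.

S_3 ≈ 0.000281634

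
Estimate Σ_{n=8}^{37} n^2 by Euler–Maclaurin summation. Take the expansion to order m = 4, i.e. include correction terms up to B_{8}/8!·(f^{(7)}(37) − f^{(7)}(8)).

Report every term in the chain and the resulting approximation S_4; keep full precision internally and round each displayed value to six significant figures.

∫_8^37 x^2 dx evaluates to 16713.7.
½[f(8) + f(37)] = ½[64.0000 + 1369.00] = 716.500.
Integral + boundary = 17430.2.
Correction k=1: B_{2}/2! · (f^{(1)}(37) − f^{(1)}(8)) = 1/12 · (74.0000 − 16.0000) = 4.83333.
Partial sum through k=1: 17435.0.
Correction k=2: B_{4}/4! · (f^{(3)}(37) − f^{(3)}(8)) = −1/720 · (0.00000 − 0.00000) = 0.00000.
Partial sum through k=2: 17435.0.
Correction k=3: B_{6}/6! · (f^{(5)}(37) − f^{(5)}(8)) = 1/30240 · (0.00000 − 0.00000) = 0.00000.
Partial sum through k=3: 17435.0.
Correction k=4: B_{8}/8! · (f^{(7)}(37) − f^{(7)}(8)) = −1/1209600 · (0.00000 − 0.00000) = 0.00000.

S_4 ≈ 17435.0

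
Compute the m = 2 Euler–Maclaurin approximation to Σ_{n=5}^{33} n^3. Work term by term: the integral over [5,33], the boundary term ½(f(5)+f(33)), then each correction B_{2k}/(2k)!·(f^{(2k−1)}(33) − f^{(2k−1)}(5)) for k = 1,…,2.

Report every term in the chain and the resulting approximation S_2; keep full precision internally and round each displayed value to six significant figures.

S_2 ≈ 314621

∫_5^33 x^3 dx evaluates to 296324.
½[f(5) + f(33)] = ½[125.000 + 35937.0] = 18031.0.
Running total after boundary: 314355.
Order-1 term: 1/12 · (3267.00 − 75.0000) = 266.000.
After k=1: 314621.
Order-2 term: −1/720 · (6.00000 − 6.00000) = 0.00000.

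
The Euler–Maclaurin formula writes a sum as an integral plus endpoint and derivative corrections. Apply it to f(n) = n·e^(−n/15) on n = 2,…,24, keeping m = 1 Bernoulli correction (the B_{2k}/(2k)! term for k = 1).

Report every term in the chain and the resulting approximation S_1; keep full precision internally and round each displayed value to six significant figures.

S_1 ≈ 108.284

Integral: ∫_2^24 x·e^(−x/15) dx = 105.060.
Boundary: ½(f(2) + f(24)) = ½(1.75035 + 4.84552) = 3.29793.
Running total after boundary: 108.358.
Correction k=1: B_{2}/2! · (f^{(1)}(24) − f^{(1)}(2)) = 1/12 · (-0.121138 − 0.758484) = -0.0733018.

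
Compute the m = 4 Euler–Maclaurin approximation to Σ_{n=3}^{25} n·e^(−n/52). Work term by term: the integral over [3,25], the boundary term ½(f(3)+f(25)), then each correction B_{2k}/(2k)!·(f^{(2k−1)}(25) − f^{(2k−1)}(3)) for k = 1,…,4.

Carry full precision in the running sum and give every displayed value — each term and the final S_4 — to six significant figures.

S_4 ≈ 233.063

∫_3^25 x·e^(−x/52) dx evaluates to 223.966.
Boundary: ½(f(3) + f(25)) = ½(2.83182 + 15.4577) = 9.14476.
Integral + boundary = 233.111.
Order-1 term: 1/12 · (0.321044 − 0.889482) = -0.0473698.
After k=1: 233.063.
Order-2 term: −1/720 · (0.000576058 − 0.00102713) = 6.26491e-07.
After k=2: 233.063.
Order-3 term: 1/30240 · (3.82169e-07 − 6.38059e-07) = -8.46197e-12.
After k=3: 233.063.
Order-4 term: −1/1209600 · (2.03883e-10 − 3.31458e-10) = 1.05469e-16.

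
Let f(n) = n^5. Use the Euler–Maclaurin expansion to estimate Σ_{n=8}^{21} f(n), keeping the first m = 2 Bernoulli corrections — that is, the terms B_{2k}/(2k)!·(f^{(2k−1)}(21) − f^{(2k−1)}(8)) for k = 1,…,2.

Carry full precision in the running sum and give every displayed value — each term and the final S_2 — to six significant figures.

∫_8^21 x^5 dx evaluates to 1.42507e+07.
Endpoint term: (f(8) + f(21))/2 = (32768.0 + 4.08410e+06)/2 = 2.05843e+06.
Running total after boundary: 1.63091e+07.
k=1: B_{2}/(2)! × [f^{(1)}(21) − f^{(1)}(8)] = 1/12 × (972405 − 20480.0) = 79327.1.
Partial sum through k=1: 1.63884e+07.
k=2: B_{4}/(4)! × [f^{(3)}(21) − f^{(3)}(8)] = −1/720 × (26460.0 − 3840.00) = -31.4167.

S_2 ≈ 1.63884e+07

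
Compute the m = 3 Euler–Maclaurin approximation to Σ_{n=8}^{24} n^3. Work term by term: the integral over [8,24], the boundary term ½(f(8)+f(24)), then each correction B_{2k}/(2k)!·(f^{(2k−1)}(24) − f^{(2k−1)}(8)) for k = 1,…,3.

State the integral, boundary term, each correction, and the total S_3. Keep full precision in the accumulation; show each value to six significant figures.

Integral: ∫_8^24 x^3 dx = 81920.0.
½[f(8) + f(24)] = ½[512.000 + 13824.0] = 7168.00.
So far: 89088.0.
k=1: B_{2}/(2)! × [f^{(1)}(24) − f^{(1)}(8)] = 1/12 × (1728.00 − 192.000) = 128.000.
Partial sum through k=1: 89216.0.
k=2: B_{4}/(4)! × [f^{(3)}(24) − f^{(3)}(8)] = −1/720 × (6.00000 − 6.00000) = 0.00000.
Partial sum through k=2: 89216.0.
k=3: B_{6}/(6)! × [f^{(5)}(24) − f^{(5)}(8)] = 1/30240 × (0.00000 − 0.00000) = 0.00000.

S_3 ≈ 89216.0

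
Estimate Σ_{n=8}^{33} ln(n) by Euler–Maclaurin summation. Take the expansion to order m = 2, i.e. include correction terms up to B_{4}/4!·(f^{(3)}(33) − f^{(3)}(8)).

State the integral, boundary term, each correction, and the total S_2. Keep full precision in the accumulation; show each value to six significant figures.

The integral term ∫_8^33 ln(x) dx = 73.7492.
½[f(8) + f(33)] = ½[2.07944 + 3.49651] = 2.78797.
Integral + boundary = 76.5372.
Correction k=1: B_{2}/2! · (f^{(1)}(33) − f^{(1)}(8)) = 1/12 · (0.0303030 − 0.125000) = -0.00789141.
Running total after k=1: 76.5293.
Correction k=2: B_{4}/4! · (f^{(3)}(33) − f^{(3)}(8)) = −1/720 · (5.56529e-05 − 0.00390625) = 5.34805e-06.

S_2 ≈ 76.5293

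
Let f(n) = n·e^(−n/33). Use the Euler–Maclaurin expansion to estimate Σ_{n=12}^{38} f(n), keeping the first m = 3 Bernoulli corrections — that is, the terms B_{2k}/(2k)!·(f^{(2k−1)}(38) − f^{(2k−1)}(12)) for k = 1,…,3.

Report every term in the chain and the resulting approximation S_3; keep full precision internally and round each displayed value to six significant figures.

S_3 ≈ 301.669

∫_12^38 x·e^(−x/33) dx evaluates to 291.532.
Boundary: ½(f(12) + f(38)) = ½(8.34173 + 12.0140) = 10.1779.
So far: 301.710.
k=1: B_{2}/(2)! × [f^{(1)}(38) − f^{(1)}(12)] = 1/12 × (-0.0479026 − 0.442364) = -0.0408556.
After k=1: 301.669.
k=2: B_{4}/(4)! × [f^{(3)}(38) − f^{(3)}(12)] = −1/720 × (0.000536650 − 0.00168288) = 1.59198e-06.
After k=2: 301.669.
k=3: B_{6}/(6)! × [f^{(5)}(38) − f^{(5)}(12)] = 1/30240 × (1.02598e-06 − 2.71767e-06) = -5.59422e-11.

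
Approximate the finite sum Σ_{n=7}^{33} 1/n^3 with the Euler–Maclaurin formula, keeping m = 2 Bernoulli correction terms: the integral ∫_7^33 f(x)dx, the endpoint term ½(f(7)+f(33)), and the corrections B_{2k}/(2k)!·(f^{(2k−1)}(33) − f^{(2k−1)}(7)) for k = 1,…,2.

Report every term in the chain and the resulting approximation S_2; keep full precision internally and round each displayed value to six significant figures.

∫_7^33 1/x^3 dx evaluates to 0.00974494.
Endpoint term: (f(7) + f(33))/2 = (0.00291545 + 2.78265e-05)/2 = 0.00147164.
So far: 0.0112166.
Correction k=1: B_{2}/2! · (f^{(1)}(33) − f^{(1)}(7)) = 1/12 · (-2.52968e-06 − (-0.00124948)) = 0.000103912.
Partial sum through k=1: 0.0113205.
Correction k=2: B_{4}/4! · (f^{(3)}(33) − f^{(3)}(7)) = −1/720 · (-4.64588e-08 − (-0.000509992)) = -7.08257e-07.

S_2 ≈ 0.0113198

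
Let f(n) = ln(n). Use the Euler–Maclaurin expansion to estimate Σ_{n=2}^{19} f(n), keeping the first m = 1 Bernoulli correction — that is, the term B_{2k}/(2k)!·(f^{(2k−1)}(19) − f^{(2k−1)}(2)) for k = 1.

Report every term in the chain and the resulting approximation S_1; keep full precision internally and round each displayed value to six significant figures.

S_1 ≈ 39.3396

Integral: ∫_2^19 ln(x) dx = 37.5580.
Boundary: ½(f(2) + f(19)) = ½(0.693147 + 2.94444) = 1.81879.
So far: 39.3768.
Order-1 term: 1/12 · (0.0526316 − 0.500000) = -0.0372807.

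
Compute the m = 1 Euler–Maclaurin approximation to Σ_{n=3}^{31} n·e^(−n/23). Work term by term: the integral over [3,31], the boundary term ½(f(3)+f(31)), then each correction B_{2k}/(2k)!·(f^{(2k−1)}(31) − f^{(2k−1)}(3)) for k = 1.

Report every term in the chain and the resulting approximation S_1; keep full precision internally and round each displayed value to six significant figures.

∫_3^31 x·e^(−x/23) dx evaluates to 202.196.
Endpoint term: (f(3) + f(31))/2 = (2.63314 + 8.05394)/2 = 5.34354.
Running total after boundary: 207.539.
k=1: B_{2}/(2)! × [f^{(1)}(31) − f^{(1)}(3)] = 1/12 × (-0.0903668 − 0.763229) = -0.0711330.

S_1 ≈ 207.468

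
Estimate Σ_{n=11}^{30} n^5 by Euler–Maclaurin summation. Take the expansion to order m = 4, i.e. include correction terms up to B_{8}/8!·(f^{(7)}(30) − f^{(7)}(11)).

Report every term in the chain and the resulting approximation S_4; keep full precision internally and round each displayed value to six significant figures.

∫_11^30 x^5 dx evaluates to 1.21205e+08.
½[f(11) + f(30)] = ½[161051 + 2.43000e+07] = 1.22305e+07.
Running total after boundary: 1.33435e+08.
k=1: B_{2}/(2)! × [f^{(1)}(30) − f^{(1)}(11)] = 1/12 × (4.05000e+06 − 73205.0) = 331400.
After k=1: 1.33767e+08.
k=2: B_{4}/(4)! × [f^{(3)}(30) − f^{(3)}(11)] = −1/720 × (54000.0 − 7260.00) = -64.9167.
After k=2: 1.33767e+08.
k=3: B_{6}/(6)! × [f^{(5)}(30) − f^{(5)}(11)] = 1/30240 × (120.000 − 120.000) = 0.00000.
After k=3: 1.33767e+08.
k=4: B_{8}/(8)! × [f^{(7)}(30) − f^{(7)}(11)] = −1/1209600 × (0.00000 − 0.00000) = 0.00000.

S_4 ≈ 1.33767e+08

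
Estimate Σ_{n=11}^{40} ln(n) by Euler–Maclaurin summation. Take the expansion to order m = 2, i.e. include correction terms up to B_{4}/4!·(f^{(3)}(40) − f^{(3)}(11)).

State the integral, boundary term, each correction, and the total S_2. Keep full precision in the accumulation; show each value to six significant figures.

∫_11^40 ln(x) dx evaluates to 92.1783.
½[f(11) + f(40)] = ½[2.39790 + 3.68888] = 3.04339.
Integral + boundary = 95.2217.
Correction k=1: B_{2}/2! · (f^{(1)}(40) − f^{(1)}(11)) = 1/12 · (0.0250000 − 0.0909091) = -0.00549242.
After k=1: 95.2162.
Correction k=2: B_{4}/4! · (f^{(3)}(40) − f^{(3)}(11)) = −1/720 · (3.12500e-05 − 0.00150263) = 2.04358e-06.

S_2 ≈ 95.2162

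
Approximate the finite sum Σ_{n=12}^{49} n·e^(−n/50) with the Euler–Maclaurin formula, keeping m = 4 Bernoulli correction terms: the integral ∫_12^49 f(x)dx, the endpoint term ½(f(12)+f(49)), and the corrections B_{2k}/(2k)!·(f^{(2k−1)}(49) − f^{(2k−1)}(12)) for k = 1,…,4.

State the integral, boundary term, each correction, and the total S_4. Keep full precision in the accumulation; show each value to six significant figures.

S_4 ≈ 594.622

The integral term ∫_12^49 x·e^(−x/50) dx = 580.756.
Endpoint term: (f(12) + f(49))/2 = (9.43953 + 18.3902)/2 = 13.9149.
So far: 594.671.
Order-1 term: 1/12 · (0.00750622 − 0.597837) = -0.0491942.
Partial sum through k=1: 594.622.
Order-2 term: −1/720 · (0.000303251 − 0.000868437) = 7.84980e-07.
Partial sum through k=2: 594.622.
Order-3 term: 1/30240 · (2.41400e-07 − 5.99096e-07) = -1.18286e-11.
Partial sum through k=3: 594.622.
Order-4 term: −1/1209600 · (1.44600e-10 − 3.40327e-10) = 1.61811e-16.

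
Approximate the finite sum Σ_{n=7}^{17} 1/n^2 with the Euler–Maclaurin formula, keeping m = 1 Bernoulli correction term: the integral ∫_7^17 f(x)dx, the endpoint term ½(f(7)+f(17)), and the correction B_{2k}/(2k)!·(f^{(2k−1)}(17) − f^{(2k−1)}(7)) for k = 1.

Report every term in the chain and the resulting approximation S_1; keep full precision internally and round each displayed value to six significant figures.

S_1 ≈ 0.0964198

Integral: ∫_7^17 1/x^2 dx = 0.0840336.
Endpoint term: (f(7) + f(17))/2 = (0.0204082 + 0.00346021)/2 = 0.0119342.
Running total after boundary: 0.0959678.
Order-1 term: 1/12 · (-0.000407083 − (-0.00583090)) = 0.000451985.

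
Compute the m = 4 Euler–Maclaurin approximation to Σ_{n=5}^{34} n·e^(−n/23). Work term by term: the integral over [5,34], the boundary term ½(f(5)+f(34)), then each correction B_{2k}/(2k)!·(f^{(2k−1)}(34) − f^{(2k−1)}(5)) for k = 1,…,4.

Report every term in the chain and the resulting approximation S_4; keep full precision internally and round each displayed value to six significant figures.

The integral term ∫_5^34 x·e^(−x/23) dx = 219.220.
Boundary: ½(f(5) + f(34)) = ½(4.02308 + 7.75315) = 5.88811.
Integral + boundary = 225.108.
k=1: B_{2}/(2)! × [f^{(1)}(34) − f^{(1)}(5)] = 1/12 × (-0.109060 − 0.629699) = -0.0615632.
After k=1: 225.046.
k=2: B_{4}/(4)! × [f^{(3)}(34) − f^{(3)}(5)] = −1/720 × (0.000655970 − 0.00423238) = 4.96724e-06.
After k=2: 225.046.
k=3: B_{6}/(6)! × [f^{(5)}(34) − f^{(5)}(5)] = 1/30240 × (2.86976e-06 − 1.37512e-05) = -3.59837e-10.
After k=3: 225.046.
k=4: B_{8}/(8)! × [f^{(7)}(34) − f^{(7)}(5)] = −1/1209600 × (8.50567e-09 − 3.68653e-08) = 2.34455e-14.

S_4 ≈ 225.046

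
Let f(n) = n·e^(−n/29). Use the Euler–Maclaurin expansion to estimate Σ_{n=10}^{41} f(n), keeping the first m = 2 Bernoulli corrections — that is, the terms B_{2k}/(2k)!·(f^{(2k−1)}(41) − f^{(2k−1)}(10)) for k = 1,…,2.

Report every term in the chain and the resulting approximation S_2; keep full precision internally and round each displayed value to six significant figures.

S_2 ≈ 315.881

Integral: ∫_10^41 x·e^(−x/29) dx = 307.401.
½[f(10) + f(41)] = ½[7.08342 + 9.97198] = 8.52770.
Running total after boundary: 315.929.
k=1: B_{2}/(2)! × [f^{(1)}(41) − f^{(1)}(10)] = 1/12 × (-0.100642 − 0.464086) = -0.0470607.
Partial sum through k=1: 315.881.
k=2: B_{4}/(4)! × [f^{(3)}(41) − f^{(3)}(10)] = −1/720 × (0.000458734 − 0.00223635) = 2.46891e-06.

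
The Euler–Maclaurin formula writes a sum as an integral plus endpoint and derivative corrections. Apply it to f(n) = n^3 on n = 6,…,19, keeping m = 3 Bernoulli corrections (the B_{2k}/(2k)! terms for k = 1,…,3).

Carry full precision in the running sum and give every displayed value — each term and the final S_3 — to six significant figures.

S_3 ≈ 35875.0

∫_6^19 x^3 dx evaluates to 32256.2.
Endpoint term: (f(6) + f(19))/2 = (216.000 + 6859.00)/2 = 3537.50.
Running total after boundary: 35793.8.
Correction k=1: B_{2}/2! · (f^{(1)}(19) − f^{(1)}(6)) = 1/12 · (1083.00 − 108.000) = 81.2500.
Partial sum through k=1: 35875.0.
Correction k=2: B_{4}/4! · (f^{(3)}(19) − f^{(3)}(6)) = −1/720 · (6.00000 − 6.00000) = 0.00000.
Partial sum through k=2: 35875.0.
Correction k=3: B_{6}/6! · (f^{(5)}(19) − f^{(5)}(6)) = 1/30240 · (0.00000 − 0.00000) = 0.00000.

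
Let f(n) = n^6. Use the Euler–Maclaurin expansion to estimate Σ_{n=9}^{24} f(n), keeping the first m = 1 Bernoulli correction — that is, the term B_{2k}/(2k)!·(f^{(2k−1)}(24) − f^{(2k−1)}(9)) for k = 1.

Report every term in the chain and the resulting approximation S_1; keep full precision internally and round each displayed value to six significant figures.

S_1 ≈ 7.54296e+08

∫_9^24 x^6 dx evaluates to 6.54527e+08.
Boundary: ½(f(9) + f(24)) = ½(531441 + 1.91103e+08) = 9.58172e+07.
Running total after boundary: 7.50344e+08.
Correction k=1: B_{2}/2! · (f^{(1)}(24) − f^{(1)}(9)) = 1/12 · (4.77757e+07 − 354294) = 3.95179e+06.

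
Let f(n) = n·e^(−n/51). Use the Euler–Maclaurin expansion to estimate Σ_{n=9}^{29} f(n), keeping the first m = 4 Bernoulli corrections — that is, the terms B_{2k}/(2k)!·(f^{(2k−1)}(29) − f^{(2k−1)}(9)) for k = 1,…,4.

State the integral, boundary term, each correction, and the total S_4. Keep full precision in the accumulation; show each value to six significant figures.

S_4 ≈ 266.397

Integral: ∫_9^29 x·e^(−x/51) dx = 254.451.
Boundary: ½(f(9) + f(29)) = ½(7.54401 + 16.4228) = 11.9834.
So far: 266.434.
Order-1 term: 1/12 · (0.244287 − 0.690302) = -0.0371679.
Partial sum through k=1: 266.397.
Order-2 term: −1/720 · (0.000529370 − 0.000909938) = 5.28566e-07.
Partial sum through k=2: 266.397.
Order-3 term: 1/30240 · (3.70942e-07 − 5.97646e-07) = -7.49683e-12.
Partial sum through k=3: 266.397.
Order-4 term: −1/1209600 · (2.06981e-10 − 3.25048e-10) = 9.76083e-17.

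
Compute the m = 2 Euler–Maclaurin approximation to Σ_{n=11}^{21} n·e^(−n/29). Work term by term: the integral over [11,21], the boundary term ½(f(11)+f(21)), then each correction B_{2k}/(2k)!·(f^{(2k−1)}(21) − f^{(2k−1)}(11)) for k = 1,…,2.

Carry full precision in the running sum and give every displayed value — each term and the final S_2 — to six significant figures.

Integral: ∫_11^21 x·e^(−x/29) dx = 90.9502.
Boundary: ½(f(11) + f(21)) = ½(7.52767 + 10.1796) = 8.85363.
Running total after boundary: 99.8038.
Order-1 term: 1/12 · (0.133722 − 0.424759) = -0.0242530.
After k=1: 99.7796.
Order-2 term: −1/720 · (0.00131178 − 0.00213249) = 1.13988e-06.

S_2 ≈ 99.7796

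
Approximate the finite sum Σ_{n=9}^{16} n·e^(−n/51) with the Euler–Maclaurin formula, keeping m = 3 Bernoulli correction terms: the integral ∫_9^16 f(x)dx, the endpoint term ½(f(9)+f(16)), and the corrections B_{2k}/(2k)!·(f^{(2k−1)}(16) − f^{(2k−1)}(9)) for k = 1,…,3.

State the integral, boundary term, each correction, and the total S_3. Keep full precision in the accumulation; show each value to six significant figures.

The integral term ∫_9^16 x·e^(−x/51) dx = 68.0949.
Endpoint term: (f(9) + f(16))/2 = (7.54401 + 11.6915)/2 = 9.61776.
So far: 77.7126.
Order-1 term: 1/12 · (0.501474 − 0.690302) = -0.0157356.
Partial sum through k=1: 77.6969.
Order-2 term: −1/720 · (0.000754676 − 0.000909938) = 2.15641e-07.
Partial sum through k=2: 77.6969.
Order-3 term: 1/30240 · (5.06172e-07 − 5.97646e-07) = -3.02495e-12.

S_3 ≈ 77.6969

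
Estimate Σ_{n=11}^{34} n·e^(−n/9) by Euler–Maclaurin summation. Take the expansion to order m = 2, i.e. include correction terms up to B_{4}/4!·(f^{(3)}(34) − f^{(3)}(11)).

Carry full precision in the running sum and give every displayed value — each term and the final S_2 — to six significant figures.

S_2 ≈ 46.1806

The integral term ∫_11^34 x·e^(−x/9) dx = 44.1714.
½[f(11) + f(34)] = ½[3.24032 + 0.777698] = 2.00901.
Running total after boundary: 46.1804.
Correction k=1: B_{2}/2! · (f^{(1)}(34) − f^{(1)}(11)) = 1/12 · (-0.0635374 − (-0.0654611)) = 0.000160306.
After k=1: 46.1806.
Correction k=2: B_{4}/4! · (f^{(3)}(34) − f^{(3)}(11)) = −1/720 · (-0.000219635 − 0.00646529) = 9.28462e-06.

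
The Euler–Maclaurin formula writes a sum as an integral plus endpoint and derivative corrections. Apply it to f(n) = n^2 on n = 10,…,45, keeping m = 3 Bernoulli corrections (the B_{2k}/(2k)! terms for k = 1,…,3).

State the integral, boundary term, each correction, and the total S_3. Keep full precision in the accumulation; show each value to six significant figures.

S_3 ≈ 31110.0

The integral term ∫_10^45 x^2 dx = 30041.7.
Endpoint term: (f(10) + f(45))/2 = (100.000 + 2025.00)/2 = 1062.50.
Integral + boundary = 31104.2.
Correction k=1: B_{2}/2! · (f^{(1)}(45) − f^{(1)}(10)) = 1/12 · (90.0000 − 20.0000) = 5.83333.
After k=1: 31110.0.
Correction k=2: B_{4}/4! · (f^{(3)}(45) − f^{(3)}(10)) = −1/720 · (0.00000 − 0.00000) = 0.00000.
After k=2: 31110.0.
Correction k=3: B_{6}/6! · (f^{(5)}(45) − f^{(5)}(10)) = 1/30240 · (0.00000 − 0.00000) = 0.00000.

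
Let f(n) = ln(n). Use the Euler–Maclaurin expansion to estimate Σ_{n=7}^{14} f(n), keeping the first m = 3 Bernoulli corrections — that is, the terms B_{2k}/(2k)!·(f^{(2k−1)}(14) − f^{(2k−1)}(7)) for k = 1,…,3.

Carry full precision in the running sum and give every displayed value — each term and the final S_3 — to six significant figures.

Integral: ∫_7^14 ln(x) dx = 16.3254.
Endpoint term: (f(7) + f(14))/2 = (1.94591 + 2.63906)/2 = 2.29248.
So far: 18.6179.
k=1: B_{2}/(2)! × [f^{(1)}(14) − f^{(1)}(7)] = 1/12 × (0.0714286 − 0.142857) = -0.00595238.
After k=1: 18.6120.
k=2: B_{4}/(4)! × [f^{(3)}(14) − f^{(3)}(7)] = −1/720 × (0.000728863 − 0.00583090) = 7.08617e-06.
After k=2: 18.6120.
k=3: B_{6}/(6)! × [f^{(5)}(14) − f^{(5)}(7)] = 1/30240 × (4.46243e-05 − 0.00142798) = -4.57458e-08.

S_3 ≈ 18.6120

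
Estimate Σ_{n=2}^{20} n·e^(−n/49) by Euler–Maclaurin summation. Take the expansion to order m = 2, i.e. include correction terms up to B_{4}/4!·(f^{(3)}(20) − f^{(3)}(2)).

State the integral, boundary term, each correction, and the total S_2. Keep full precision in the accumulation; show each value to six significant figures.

The integral term ∫_2^20 x·e^(−x/49) dx = 151.127.
Boundary: ½(f(2) + f(20)) = ½(1.92001 + 13.2974) = 7.60871.
Integral + boundary = 158.736.
Order-1 term: 1/12 · (0.393495 − 0.920822) = -0.0439439.
Partial sum through k=1: 158.692.
Order-2 term: −1/720 · (0.000717716 − 0.00118319) = 6.46488e-07.

S_2 ≈ 158.692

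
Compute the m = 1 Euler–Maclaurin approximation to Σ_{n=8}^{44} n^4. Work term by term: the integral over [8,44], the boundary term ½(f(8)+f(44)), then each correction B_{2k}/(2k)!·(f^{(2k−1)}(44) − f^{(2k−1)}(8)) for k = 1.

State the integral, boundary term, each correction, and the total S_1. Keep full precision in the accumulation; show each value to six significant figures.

Integral: ∫_8^44 x^4 dx = 3.29767e+07.
½[f(8) + f(44)] = ½[4096.00 + 3.74810e+06] = 1.87610e+06.
So far: 3.48528e+07.
Order-1 term: 1/12 · (340736 − 2048.00) = 28224.0.

S_1 ≈ 3.48810e+07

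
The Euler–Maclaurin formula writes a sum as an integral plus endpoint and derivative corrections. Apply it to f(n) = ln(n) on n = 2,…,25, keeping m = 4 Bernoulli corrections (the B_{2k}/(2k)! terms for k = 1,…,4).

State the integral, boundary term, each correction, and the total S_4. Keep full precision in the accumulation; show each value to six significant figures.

The integral term ∫_2^25 ln(x) dx = 56.0856.
½[f(2) + f(25)] = ½[0.693147 + 3.21888] = 1.95601.
Running total after boundary: 58.0416.
Correction k=1: B_{2}/2! · (f^{(1)}(25) − f^{(1)}(2)) = 1/12 · (0.0400000 − 0.500000) = -0.0383333.
After k=1: 58.0033.
Correction k=2: B_{4}/4! · (f^{(3)}(25) − f^{(3)}(2)) = −1/720 · (0.000128000 − 0.250000) = 0.000347044.
After k=2: 58.0036.
Correction k=3: B_{6}/6! · (f^{(5)}(25) − f^{(5)}(2)) = 1/30240 · (2.45760e-06 − 0.750000) = -2.48015e-05.
After k=3: 58.0036.
Correction k=4: B_{8}/8! · (f^{(7)}(25) − f^{(7)}(2)) = −1/1209600 · (1.17965e-07 − 5.62500) = 4.65030e-06.

S_4 ≈ 58.0036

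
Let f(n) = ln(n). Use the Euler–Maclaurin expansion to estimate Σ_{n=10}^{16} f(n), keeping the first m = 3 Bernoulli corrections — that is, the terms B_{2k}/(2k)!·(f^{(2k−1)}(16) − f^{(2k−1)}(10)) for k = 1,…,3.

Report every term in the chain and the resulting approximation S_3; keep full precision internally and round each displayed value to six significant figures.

Integral: ∫_10^16 ln(x) dx = 15.3356.
½[f(10) + f(16)] = ½[2.30259 + 2.77259] = 2.53759.
Running total after boundary: 17.8732.
Order-1 term: 1/12 · (0.0625000 − 0.100000) = -0.00312500.
Partial sum through k=1: 17.8700.
Order-2 term: −1/720 · (0.000488281 − 0.00200000) = 2.09961e-06.
Partial sum through k=2: 17.8700.
Order-3 term: 1/30240 · (2.28882e-05 − 0.000240000) = -7.17962e-09.

S_3 ≈ 17.8700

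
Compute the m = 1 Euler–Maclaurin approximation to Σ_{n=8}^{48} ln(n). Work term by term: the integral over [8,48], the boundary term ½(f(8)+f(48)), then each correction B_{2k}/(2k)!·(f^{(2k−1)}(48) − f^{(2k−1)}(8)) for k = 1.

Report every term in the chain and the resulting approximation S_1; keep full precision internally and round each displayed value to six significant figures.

Integral: ∫_8^48 ln(x) dx = 129.182.
½[f(8) + f(48)] = ½[2.07944 + 3.87120] = 2.97532.
Integral + boundary = 132.157.
k=1: B_{2}/(2)! × [f^{(1)}(48) − f^{(1)}(8)] = 1/12 × (0.0208333 − 0.125000) = -0.00868056.

S_1 ≈ 132.149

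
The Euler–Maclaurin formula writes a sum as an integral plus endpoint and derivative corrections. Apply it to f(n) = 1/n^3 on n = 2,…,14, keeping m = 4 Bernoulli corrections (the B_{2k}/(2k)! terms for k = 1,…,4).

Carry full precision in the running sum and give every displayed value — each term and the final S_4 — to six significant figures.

S_4 ≈ 0.199627

Integral: ∫_2^14 1/x^3 dx = 0.122449.
Endpoint term: (f(2) + f(14))/2 = (0.125000 + 0.000364431)/2 = 0.0626822.
Running total after boundary: 0.185131.
k=1: B_{2}/(2)! × [f^{(1)}(14) − f^{(1)}(2)] = 1/12 × (-7.80925e-05 − (-0.187500)) = 0.0156185.
After k=1: 0.200750.
k=2: B_{4}/(4)! × [f^{(3)}(14) − f^{(3)}(2)] = −1/720 × (-7.96862e-06 − (-0.937500)) = -0.00130207.
After k=2: 0.199448.
k=3: B_{6}/(6)! × [f^{(5)}(14) − f^{(5)}(2)] = 1/30240 × (-1.70756e-06 − (-9.84375)) = 0.000325521.
After k=3: 0.199773.
k=4: B_{8}/(8)! × [f^{(7)}(14) − f^{(7)}(2)] = −1/1209600 × (-6.27267e-07 − (-177.188)) = -0.000146484.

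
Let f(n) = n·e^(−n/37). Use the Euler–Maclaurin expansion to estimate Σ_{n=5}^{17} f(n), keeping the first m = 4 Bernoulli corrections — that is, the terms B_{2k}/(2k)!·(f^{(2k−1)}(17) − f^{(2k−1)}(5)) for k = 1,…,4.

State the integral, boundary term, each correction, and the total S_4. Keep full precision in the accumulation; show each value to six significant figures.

S_4 ≈ 103.103

The integral term ∫_5^17 x·e^(−x/37) dx = 95.5844.
½[f(5) + f(17)] = ½[4.36799 + 10.7376] = 7.55281.
Integral + boundary = 103.137.
k=1: B_{2}/(2)! × [f^{(1)}(17) − f^{(1)}(5)] = 1/12 × (0.341419 − 0.755544) = -0.0345104.
After k=1: 103.103.
k=2: B_{4}/(4)! × [f^{(3)}(17) − f^{(3)}(5)] = −1/720 × (0.00117215 − 0.00182815) = 9.11118e-07.
After k=2: 103.103.
k=3: B_{6}/(6)! × [f^{(5)}(17) − f^{(5)}(5)] = 1/30240 × (1.53024e-06 − 2.26765e-06) = -2.43851e-11.
After k=3: 103.103.
k=4: B_{8}/(8)! × [f^{(7)}(17) − f^{(7)}(5)] = −1/1209600 × (1.61014e-09 − 2.33740e-09) = 6.01244e-16.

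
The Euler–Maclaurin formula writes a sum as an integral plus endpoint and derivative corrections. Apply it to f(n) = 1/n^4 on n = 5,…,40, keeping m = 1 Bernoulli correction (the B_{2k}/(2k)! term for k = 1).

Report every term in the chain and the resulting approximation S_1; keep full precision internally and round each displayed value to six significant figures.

The integral term ∫_5^40 1/x^4 dx = 0.00266146.
Endpoint term: (f(5) + f(40))/2 = (0.00160000 + 3.90625e-07)/2 = 0.000800195.
Integral + boundary = 0.00346165.
Order-1 term: 1/12 · (-3.90625e-08 − (-0.00128000)) = 0.000106663.

S_1 ≈ 0.00356832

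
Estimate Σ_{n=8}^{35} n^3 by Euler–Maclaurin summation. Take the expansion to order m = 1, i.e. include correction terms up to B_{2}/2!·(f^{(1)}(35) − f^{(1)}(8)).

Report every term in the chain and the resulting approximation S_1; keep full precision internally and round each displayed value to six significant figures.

The integral term ∫_8^35 x^3 dx = 374132.
Endpoint term: (f(8) + f(35))/2 = (512.000 + 42875.0)/2 = 21693.5.
Running total after boundary: 395826.
Order-1 term: 1/12 · (3675.00 − 192.000) = 290.250.

S_1 ≈ 396116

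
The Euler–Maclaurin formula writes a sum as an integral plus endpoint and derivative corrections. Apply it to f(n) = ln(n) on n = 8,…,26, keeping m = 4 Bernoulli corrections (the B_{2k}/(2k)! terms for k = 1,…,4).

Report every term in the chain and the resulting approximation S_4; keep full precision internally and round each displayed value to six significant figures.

S_4 ≈ 52.7365

Integral: ∫_8^26 ln(x) dx = 50.0750.
Boundary: ½(f(8) + f(26)) = ½(2.07944 + 3.25810) = 2.66877.
Running total after boundary: 52.7437.
Order-1 term: 1/12 · (0.0384615 − 0.125000) = -0.00721154.
After k=1: 52.7365.
Order-2 term: −1/720 · (0.000113792 − 0.00390625) = 5.26730e-06.
After k=2: 52.7365.
Order-3 term: 1/30240 · (2.01997e-06 − 0.000732422) = -2.41535e-08.
After k=3: 52.7365.
Order-4 term: −1/1209600 · (8.96436e-08 − 0.000343323) = 2.83758e-10.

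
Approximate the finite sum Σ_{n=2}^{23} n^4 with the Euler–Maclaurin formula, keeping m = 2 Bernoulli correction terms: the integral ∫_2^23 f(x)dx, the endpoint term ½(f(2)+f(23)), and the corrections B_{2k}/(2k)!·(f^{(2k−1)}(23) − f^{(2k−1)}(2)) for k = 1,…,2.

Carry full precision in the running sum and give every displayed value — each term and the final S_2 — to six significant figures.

The integral term ∫_2^23 x^4 dx = 1.28726e+06.
½[f(2) + f(23)] = ½[16.0000 + 279841] = 139928.
So far: 1.42719e+06.
Correction k=1: B_{2}/2! · (f^{(1)}(23) − f^{(1)}(2)) = 1/12 · (48668.0 − 32.0000) = 4053.00.
Running total after k=1: 1.43124e+06.
Correction k=2: B_{4}/4! · (f^{(3)}(23) − f^{(3)}(2)) = −1/720 · (552.000 − 48.0000) = -0.700000.

S_2 ≈ 1.43124e+06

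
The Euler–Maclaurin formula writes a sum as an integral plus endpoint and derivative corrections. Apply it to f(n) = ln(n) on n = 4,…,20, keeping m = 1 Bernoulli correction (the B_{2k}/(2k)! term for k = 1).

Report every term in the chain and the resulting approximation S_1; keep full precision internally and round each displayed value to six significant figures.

Integral: ∫_4^20 ln(x) dx = 38.3695.
½[f(4) + f(20)] = ½[1.38629 + 2.99573] = 2.19101.
Running total after boundary: 40.5605.
Order-1 term: 1/12 · (0.0500000 − 0.250000) = -0.0166667.

S_1 ≈ 40.5438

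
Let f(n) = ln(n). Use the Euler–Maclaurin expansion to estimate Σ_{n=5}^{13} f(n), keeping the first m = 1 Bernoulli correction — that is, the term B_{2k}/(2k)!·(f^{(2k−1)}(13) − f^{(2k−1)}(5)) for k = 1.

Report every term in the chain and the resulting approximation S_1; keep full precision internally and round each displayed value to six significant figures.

S_1 ≈ 19.3741

∫_5^13 ln(x) dx evaluates to 17.2972.
Endpoint term: (f(5) + f(13))/2 = (1.60944 + 2.56495)/2 = 2.08719.
Integral + boundary = 19.3843.
Order-1 term: 1/12 · (0.0769231 − 0.200000) = -0.0102564.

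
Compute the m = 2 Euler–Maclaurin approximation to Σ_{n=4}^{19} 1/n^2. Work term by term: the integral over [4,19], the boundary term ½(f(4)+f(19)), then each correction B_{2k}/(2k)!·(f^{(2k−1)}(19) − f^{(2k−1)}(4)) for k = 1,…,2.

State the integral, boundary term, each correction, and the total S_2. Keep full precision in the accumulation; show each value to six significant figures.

The integral term ∫_4^19 1/x^2 dx = 0.197368.
½[f(4) + f(19)] = ½[0.0625000 + 0.00277008] = 0.0326350.
So far: 0.230003.
Correction k=1: B_{2}/2! · (f^{(1)}(19) − f^{(1)}(4)) = 1/12 · (-0.000291588 − (-0.0312500)) = 0.00257987.
Partial sum through k=1: 0.232583.
Correction k=2: B_{4}/4! · (f^{(3)}(19) − f^{(3)}(4)) = −1/720 · (-9.69267e-06 − (-0.0234375)) = -3.25386e-05.

S_2 ≈ 0.232551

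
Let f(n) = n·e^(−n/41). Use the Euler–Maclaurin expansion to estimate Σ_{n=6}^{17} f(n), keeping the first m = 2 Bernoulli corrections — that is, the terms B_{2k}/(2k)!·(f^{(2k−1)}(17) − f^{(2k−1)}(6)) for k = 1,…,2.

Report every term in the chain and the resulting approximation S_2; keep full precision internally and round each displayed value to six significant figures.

Integral: ∫_6^17 x·e^(−x/41) dx = 93.7996.
Endpoint term: (f(6) + f(17))/2 = (5.18318 + 11.2299)/2 = 8.20653.
Running total after boundary: 102.006.
Order-1 term: 1/12 · (0.386682 − 0.737444) = -0.0292301.
After k=1: 101.977.
Order-2 term: −1/720 · (0.00101597 − 0.00146649) = 6.25721e-07.

S_2 ≈ 101.977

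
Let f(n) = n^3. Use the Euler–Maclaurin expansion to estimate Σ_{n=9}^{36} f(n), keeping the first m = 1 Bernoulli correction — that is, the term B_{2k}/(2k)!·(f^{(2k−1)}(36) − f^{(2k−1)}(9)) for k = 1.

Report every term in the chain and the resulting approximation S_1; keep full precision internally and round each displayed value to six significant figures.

S_1 ≈ 442260

Integral: ∫_9^36 x^3 dx = 418264.
Endpoint term: (f(9) + f(36))/2 = (729.000 + 46656.0)/2 = 23692.5.
Running total after boundary: 441956.
Order-1 term: 1/12 · (3888.00 − 243.000) = 303.750.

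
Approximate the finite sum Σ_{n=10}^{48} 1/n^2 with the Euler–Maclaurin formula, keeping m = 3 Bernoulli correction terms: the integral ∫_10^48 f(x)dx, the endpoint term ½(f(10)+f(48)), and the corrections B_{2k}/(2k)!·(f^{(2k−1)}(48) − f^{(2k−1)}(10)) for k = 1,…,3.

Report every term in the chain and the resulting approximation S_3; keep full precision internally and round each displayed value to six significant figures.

S_3 ≈ 0.0845485

Integral: ∫_10^48 1/x^2 dx = 0.0791667.
Endpoint term: (f(10) + f(48))/2 = (0.0100000 + 0.000434028)/2 = 0.00521701.
Running total after boundary: 0.0843837.
k=1: B_{2}/(2)! × [f^{(1)}(48) − f^{(1)}(10)] = 1/12 × (-1.80845e-05 − (-0.00200000)) = 0.000165160.
Running total after k=1: 0.0845488.
k=2: B_{4}/(4)! × [f^{(3)}(48) − f^{(3)}(10)] = −1/720 × (-9.41901e-08 − (-0.000240000)) = -3.33203e-07.
Running total after k=2: 0.0845485.
k=3: B_{6}/(6)! × [f^{(5)}(48) − f^{(5)}(10)] = 1/30240 × (-1.22643e-09 − (-7.20000e-05)) = 2.38091e-09.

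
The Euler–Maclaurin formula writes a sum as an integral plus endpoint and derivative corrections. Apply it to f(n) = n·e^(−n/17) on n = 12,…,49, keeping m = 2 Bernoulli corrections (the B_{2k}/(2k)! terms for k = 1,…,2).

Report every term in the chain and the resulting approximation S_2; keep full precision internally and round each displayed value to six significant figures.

Integral: ∫_12^49 x·e^(−x/17) dx = 180.546.
Boundary: ½(f(12) + f(49)) = ½(5.92407 + 2.74414) = 4.33411.
Integral + boundary = 184.880.
Correction k=1: B_{2}/2! · (f^{(1)}(49) − f^{(1)}(12)) = 1/12 · (-0.105417 − 0.145198) = -0.0208846.
After k=1: 184.859.
Correction k=2: B_{4}/4! · (f^{(3)}(49) − f^{(3)}(12)) = −1/720 · (2.27978e-05 − 0.00391884) = 5.41116e-06.

S_2 ≈ 184.859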